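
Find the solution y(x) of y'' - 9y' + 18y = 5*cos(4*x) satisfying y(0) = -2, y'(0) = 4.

Characteristic equation r² - 9r + 18 = 0 factors as (r - 6)(r - 3) = 0, so r = 6, 3.
Hence y_h = C1*exp(6*x) + C2*exp(3*x).
Try y_p = A*cos(4*x) + B*sin(4*x). Substituting and equating the coefficients of cos(4x) and sin(4x) gives A = 1/130, B = -9/65, so y_p = -9*sin(4*x)/65 + cos(4*x)/130.
General solution: y = -9*sin(4*x)/65 + cos(4*x)/130 + C1*exp(6*x) + C2*exp(3*x).
Apply the initial conditions: y(0) = 1/130 + C1 + C2 = -2 and y'(0) = -36/65 + 3*C2 + 6*C1 = 4. Solving gives C1 = 275/78, C2 = -83/15.

y = -83*exp(3*x)/15 - 9*sin(4*x)/65 + cos(4*x)/130 + 275*exp(6*x)/78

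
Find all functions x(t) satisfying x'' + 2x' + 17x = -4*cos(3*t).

x = -8*cos(3*t)/25 - 6*sin(3*t)/25 + C1*cos(4*t)*exp(-t) + C2*exp(-t)*sin(4*t)

Characteristic equation r² + 2r + 17 = 0 has discriminant (2)² - 4·(17) = -64 < 0, so r = -1 ± 4i.
Hence x_h = C1*cos(4*t)*exp(-t) + C2*exp(-t)*sin(4*t).
Try x_p = A*cos(3*t) + B*sin(3*t). Substituting and equating the coefficients of cos(3t) and sin(3t) gives A = -8/25, B = -6/25, so x_p = -8*cos(3*t)/25 - 6*sin(3*t)/25.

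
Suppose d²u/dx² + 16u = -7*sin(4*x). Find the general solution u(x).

u = C1*cos(4*x) + C2*sin(4*x) + 7*x*cos(4*x)/8

Characteristic equation r² + 16 = 0 has discriminant (0)² - 4·(16) = -64 < 0, so r = ± 4i.
Hence u_h = C1*cos(4*x) + C2*sin(4*x).
Since ±4i are characteristic roots, multiply the trial by x. Try u_p = x*(A*cos(4*x) + B*sin(4*x)). Substituting and equating the coefficients of cos(4x) and sin(4x) gives A = 7/8, B = 0, so u_p = 7*x*cos(4*x)/8.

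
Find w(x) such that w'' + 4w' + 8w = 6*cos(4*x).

w = -3*cos(4*x)/20 + 3*sin(4*x)/10 + C1*cos(2*x)*exp(-2*x) + C2*exp(-2*x)*sin(2*x)

Characteristic equation r² + 4r + 8 = 0 has discriminant (4)² - 4·(8) = -16 < 0, so r = -2 ± 2i.
Hence w_h = C1*cos(2*x)*exp(-2*x) + C2*exp(-2*x)*sin(2*x).
Try w_p = A*cos(4*x) + B*sin(4*x). Substituting and equating the coefficients of cos(4x) and sin(4x) gives A = -3/20, B = 3/10, so w_p = -3*cos(4*x)/20 + 3*sin(4*x)/10.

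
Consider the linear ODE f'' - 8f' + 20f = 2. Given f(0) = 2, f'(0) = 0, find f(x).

Characteristic equation r² - 8r + 20 = 0 has discriminant (-8)² - 4·(20) = -16 < 0, so r = 4 ± 2i.
Hence f_h = C1*cos(2*x)*exp(4*x) + C2*exp(4*x)*sin(2*x).
For the particular solution try f_p = A0. Substituting and matching coefficients of each power of x gives A0 = 1/10, so f_p = 1/10.
General solution: f = 1/10 + C1*cos(2*x)*exp(4*x) + C2*exp(4*x)*sin(2*x).
Apply the initial conditions: f(0) = 1/10 + C1 = 2 and f'(0) = 2*C2 + 4*C1 = 0. Solving gives C1 = 19/10, C2 = -19/5.

f = 1/10 - 19*exp(4*x)*sin(2*x)/5 + 19*cos(2*x)*exp(4*x)/10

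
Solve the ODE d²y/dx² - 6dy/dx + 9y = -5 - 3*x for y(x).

y = -7/9 - x/3 + C1*exp(3*x) + C2*x*exp(3*x)

Characteristic equation r² - 6r + 9 = 0 has discriminant (-6)² - 4·(9) = 0, so r = 3 is a repeated root.
Hence y_h = (C1 + C2*x)*exp(3*x).
For the particular solution try y_p = A0 + A1*x. Substituting and matching coefficients of each power of x gives A0 = -7/9, A1 = -1/3, so y_p = -7/9 - x/3.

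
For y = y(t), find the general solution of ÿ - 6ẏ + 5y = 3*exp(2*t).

y = -exp(2*t) + C1*exp(t) + C2*exp(5*t)

Characteristic equation r² - 6r + 5 = 0 factors as (r - 1)(r - 5) = 0, so r = 1, 5.
Hence y_h = C1*exp(t) + C2*exp(5*t).
Try y_p = A*exp(2*t). Substituting into the equation and dividing by exp(2*t) gives A = -1, so y_p = -exp(2*t).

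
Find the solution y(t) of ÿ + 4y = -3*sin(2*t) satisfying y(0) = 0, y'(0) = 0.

y = -3*sin(2*t)/8 + 3*t*cos(2*t)/4

Characteristic equation r² + 4 = 0 has discriminant (0)² - 4·(4) = -16 < 0, so r = ± 2i.
Hence y_h = C1*cos(2*t) + C2*sin(2*t).
Since ±2i are characteristic roots, multiply the trial by t. Try y_p = t*(A*cos(2*t) + B*sin(2*t)). Substituting and equating the coefficients of cos(2t) and sin(2t) gives A = 3/4, B = 0, so y_p = 3*t*cos(2*t)/4.
General solution: y = C1*cos(2*t) + C2*sin(2*t) + 3*t*cos(2*t)/4.
Apply the initial conditions: y(0) = C1 = 0 and y'(0) = 3/4 + 2*C2 = 0. Solving gives C1 = 0, C2 = -3/8.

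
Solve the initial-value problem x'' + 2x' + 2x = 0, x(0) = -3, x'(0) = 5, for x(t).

x = -3*cos(t)*exp(-t) + 2*exp(-t)*sin(t)

Characteristic equation r² + 2r + 2 = 0 has discriminant (2)² - 4·(2) = -4 < 0, so r = -1 ± i.
Hence x_h = C1*cos(t)*exp(-t) + C2*exp(-t)*sin(t).
Apply the initial conditions: x(0) = C1 = -3 and x'(0) = C2 - C1 = 5. Solving gives C1 = -3, C2 = 2.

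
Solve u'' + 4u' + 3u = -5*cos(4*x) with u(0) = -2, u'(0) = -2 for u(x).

u = -131*exp(-x)/34 - 16*sin(4*x)/85 + 13*cos(4*x)/85 + 17*exp(-3*x)/10

Characteristic equation r² + 4r + 3 = 0 factors as (r + 1)(r + 3) = 0, so r = -1, -3.
Hence u_h = C1*exp(-x) + C2*exp(-3*x).
Try u_p = A*cos(4*x) + B*sin(4*x). Substituting and equating the coefficients of cos(4x) and sin(4x) gives A = 13/85, B = -16/85, so u_p = -16*sin(4*x)/85 + 13*cos(4*x)/85.
General solution: u = -16*sin(4*x)/85 + 13*cos(4*x)/85 + C1*exp(-x) + C2*exp(-3*x).
Apply the initial conditions: u(0) = 13/85 + C1 + C2 = -2 and u'(0) = -64/85 - C1 - 3*C2 = -2. Solving gives C1 = -131/34, C2 = 17/10.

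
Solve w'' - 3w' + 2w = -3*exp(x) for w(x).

Characteristic equation r² - 3r + 2 = 0 factors as (r - 2)(r - 1) = 0, so r = 2, 1.
Hence w_h = C1*exp(2*x) + C2*exp(x).
Since exp(x) solves the homogeneous equation (r = 1 is a root of multiplicity 1), multiply the trial by x. Try w_p = A*x*exp(x). Substituting into the equation and dividing by exp(x) gives A = 3, so w_p = 3*x*exp(x).

w = C1*exp(2*x) + C2*exp(x) + 3*x*exp(x)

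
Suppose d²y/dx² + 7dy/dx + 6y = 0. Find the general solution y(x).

y = C1*exp(-x) + C2*exp(-6*x)

Characteristic equation r² + 7r + 6 = 0 factors as (r + 1)(r + 6) = 0, so r = -1, -6.
Hence y_h = C1*exp(-x) + C2*exp(-6*x).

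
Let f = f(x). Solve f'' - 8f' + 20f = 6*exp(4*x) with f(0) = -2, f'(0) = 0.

Characteristic equation r² - 8r + 20 = 0 has discriminant (-8)² - 4·(20) = -16 < 0, so r = 4 ± 2i.
Hence f_h = C1*cos(2*x)*exp(4*x) + C2*exp(4*x)*sin(2*x).
Try f_p = A*exp(4*x). Substituting into the equation and dividing by exp(4*x) gives A = 3/2, so f_p = 3*exp(4*x)/2.
General solution: f = 3*exp(4*x)/2 + C1*cos(2*x)*exp(4*x) + C2*exp(4*x)*sin(2*x).
Apply the initial conditions: f(0) = 3/2 + C1 = -2 and f'(0) = 6 + 2*C2 + 4*C1 = 0. Solving gives C1 = -7/2, C2 = 4.

f = 3*exp(4*x)/2 + 4*exp(4*x)*sin(2*x) - 7*cos(2*x)*exp(4*x)/2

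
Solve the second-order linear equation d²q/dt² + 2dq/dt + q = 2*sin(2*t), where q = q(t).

q = -8*cos(2*t)/25 - 6*sin(2*t)/25 + C1*exp(-t) + C2*t*exp(-t)

Characteristic equation r² + 2r + 1 = 0 has discriminant (2)² - 4·(1) = 0, so r = -1 is a repeated root.
Hence q_h = (C1 + C2*t)*exp(-t).
Try q_p = A*cos(2*t) + B*sin(2*t). Substituting and equating the coefficients of cos(2t) and sin(2t) gives A = -8/25, B = -6/25, so q_p = -8*cos(2*t)/25 - 6*sin(2*t)/25.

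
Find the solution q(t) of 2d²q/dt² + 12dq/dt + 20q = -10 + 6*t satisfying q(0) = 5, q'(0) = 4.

Divide through by 2: q'' + 6q' + 10q = -5 + 3*t.
Characteristic equation r² + 6r + 10 = 0 has discriminant (6)² - 4·(10) = -4 < 0, so r = -3 ± i.
Hence q_h = C1*cos(t)*exp(-3*t) + C2*exp(-3*t)*sin(t).
For the particular solution try q_p = A0 + A1*t. Substituting and matching coefficients of each power of t gives A0 = -17/25, A1 = 3/10, so q_p = -17/25 + 3*t/10.
General solution: q = -17/25 + 3*t/10 + C1*cos(t)*exp(-3*t) + C2*exp(-3*t)*sin(t).
Apply the initial conditions: q(0) = -17/25 + C1 = 5 and q'(0) = 3/10 + C2 - 3*C1 = 4. Solving gives C1 = 142/25, C2 = 1037/50.

q = -17/25 + 3*t/10 + 142*cos(t)*exp(-3*t)/25 + 1037*exp(-3*t)*sin(t)/50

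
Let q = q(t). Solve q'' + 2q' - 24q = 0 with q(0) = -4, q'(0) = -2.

Characteristic equation r² + 2r - 24 = 0 factors as (r + 6)(r - 4) = 0, so r = -6, 4.
Hence q_h = C1*exp(-6*t) + C2*exp(4*t).
Apply the initial conditions: q(0) = C1 + C2 = -4 and q'(0) = -6*C1 + 4*C2 = -2. Solving gives C1 = -7/5, C2 = -13/5.

q = -13*exp(4*t)/5 - 7*exp(-6*t)/5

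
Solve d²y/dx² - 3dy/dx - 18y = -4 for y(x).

Characteristic equation r² - 3r - 18 = 0 factors as (r - 6)(r + 3) = 0, so r = 6, -3.
Hence y_h = C1*exp(6*x) + C2*exp(-3*x).
For the particular solution try y_p = A0. Substituting and matching coefficients of each power of x gives A0 = 2/9, so y_p = 2/9.

y = 2/9 + C1*exp(6*x) + C2*exp(-3*x)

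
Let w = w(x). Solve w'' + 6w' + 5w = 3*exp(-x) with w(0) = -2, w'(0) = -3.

w = -55*exp(-x)/16 + 23*exp(-5*x)/16 + 3*x*exp(-x)/4

Characteristic equation r² + 6r + 5 = 0 factors as (r + 1)(r + 5) = 0, so r = -1, -5.
Hence w_h = C1*exp(-x) + C2*exp(-5*x).
Since exp(-x) solves the homogeneous equation (r = -1 is a root of multiplicity 1), multiply the trial by x. Try w_p = A*x*exp(-x). Substituting into the equation and dividing by exp(-x) gives A = 3/4, so w_p = 3*x*exp(-x)/4.
General solution: w = C1*exp(-x) + C2*exp(-5*x) + 3*x*exp(-x)/4.
Apply the initial conditions: w(0) = C1 + C2 = -2 and w'(0) = 3/4 - C1 - 5*C2 = -3. Solving gives C1 = -55/16, C2 = 23/16.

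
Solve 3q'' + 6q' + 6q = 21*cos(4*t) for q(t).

Divide through by 3: q'' + 2q' + 2q = 7*cos(4*t).
Characteristic equation r² + 2r + 2 = 0 has discriminant (2)² - 4·(2) = -4 < 0, so r = -1 ± i.
Hence q_h = C1*cos(t)*exp(-t) + C2*exp(-t)*sin(t).
Try q_p = A*cos(4*t) + B*sin(4*t). Substituting and equating the coefficients of cos(4t) and sin(4t) gives A = -49/130, B = 14/65, so q_p = -49*cos(4*t)/130 + 14*sin(4*t)/65.

q = -49*cos(4*t)/130 + 14*sin(4*t)/65 + C1*cos(t)*exp(-t) + C2*exp(-t)*sin(t)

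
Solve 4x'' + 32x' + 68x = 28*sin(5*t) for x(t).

Divide through by 4: x'' + 8x' + 17x = 7*sin(5*t).
Characteristic equation r² + 8r + 17 = 0 has discriminant (8)² - 4·(17) = -4 < 0, so r = -4 ± i.
Hence x_h = C1*cos(t)*exp(-4*t) + C2*exp(-4*t)*sin(t).
Try x_p = A*cos(5*t) + B*sin(5*t). Substituting and equating the coefficients of cos(5t) and sin(5t) gives A = -35/208, B = -7/208, so x_p = -35*cos(5*t)/208 - 7*sin(5*t)/208.

x = -35*cos(5*t)/208 - 7*sin(5*t)/208 + C1*cos(t)*exp(-4*t) + C2*exp(-4*t)*sin(t)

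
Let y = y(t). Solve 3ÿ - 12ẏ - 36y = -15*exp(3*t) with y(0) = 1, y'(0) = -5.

Divide through by 3: y'' - 4y' - 12y = -5*exp(3*t).
Characteristic equation r² - 4r - 12 = 0 factors as (r - 6)(r + 2) = 0, so r = 6, -2.
Hence y_h = C1*exp(6*t) + C2*exp(-2*t).
Try y_p = A*exp(3*t). Substituting into the equation and dividing by exp(3*t) gives A = 1/3, so y_p = exp(3*t)/3.
General solution: y = exp(3*t)/3 + C1*exp(6*t) + C2*exp(-2*t).
Apply the initial conditions: y(0) = 1/3 + C1 + C2 = 1 and y'(0) = 1 - 2*C2 + 6*C1 = -5. Solving gives C1 = -7/12, C2 = 5/4.

y = -7*exp(6*t)/12 + exp(3*t)/3 + 5*exp(-2*t)/4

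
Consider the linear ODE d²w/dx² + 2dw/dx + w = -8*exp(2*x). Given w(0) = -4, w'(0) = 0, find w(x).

Characteristic equation r² + 2r + 1 = 0 has discriminant (2)² - 4·(1) = 0, so r = -1 is a repeated root.
Hence w_h = (C1 + C2*x)*exp(-x).
Try w_p = A*exp(2*x). Substituting into the equation and dividing by exp(2*x) gives A = -8/9, so w_p = -8*exp(2*x)/9.
General solution: w = -8*exp(2*x)/9 + C1*exp(-x) + C2*x*exp(-x).
Apply the initial conditions: w(0) = -8/9 + C1 = -4 and w'(0) = -16/9 + C2 - C1 = 0. Solving gives C1 = -28/9, C2 = -4/3.

w = -28*exp(-x)/9 - 8*exp(2*x)/9 - 4*x*exp(-x)/3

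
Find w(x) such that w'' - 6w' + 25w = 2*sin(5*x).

w = cos(5*x)/15 + C1*cos(4*x)*exp(3*x) + C2*exp(3*x)*sin(4*x)

Characteristic equation r² - 6r + 25 = 0 has discriminant (-6)² - 4·(25) = -64 < 0, so r = 3 ± 4i.
Hence w_h = C1*cos(4*x)*exp(3*x) + C2*exp(3*x)*sin(4*x).
Try w_p = A*cos(5*x) + B*sin(5*x). Substituting and equating the coefficients of cos(5x) and sin(5x) gives A = 1/15, B = 0, so w_p = cos(5*x)/15.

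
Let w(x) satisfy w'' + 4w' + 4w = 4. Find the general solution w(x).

Characteristic equation r² + 4r + 4 = 0 has discriminant (4)² - 4·(4) = 0, so r = -2 is a repeated root.
Hence w_h = (C1 + C2*x)*exp(-2*x).
For the particular solution try w_p = A0. Substituting and matching coefficients of each power of x gives A0 = 1, so w_p = 1.

w = 1 + C1*exp(-2*x) + C2*x*exp(-2*x)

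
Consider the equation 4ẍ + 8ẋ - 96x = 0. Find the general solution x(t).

Divide through by 4: x'' + 2x' - 24x = 0.
Characteristic equation r² + 2r - 24 = 0 factors as (r + 6)(r - 4) = 0, so r = -6, 4.
Hence x_h = C1*exp(-6*t) + C2*exp(4*t).

x = C1*exp(-6*t) + C2*exp(4*t)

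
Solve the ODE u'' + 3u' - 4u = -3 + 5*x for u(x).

u = -3/16 - 5*x/4 + C1*exp(-4*x) + C2*exp(x)

Characteristic equation r² + 3r - 4 = 0 factors as (r + 4)(r - 1) = 0, so r = -4, 1.
Hence u_h = C1*exp(-4*x) + C2*exp(x).
For the particular solution try u_p = A0 + A1*x. Substituting and matching coefficients of each power of x gives A0 = -3/16, A1 = -5/4, so u_p = -3/16 - 5*x/4.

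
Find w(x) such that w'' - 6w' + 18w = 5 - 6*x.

w = 1/6 - x/3 + C1*cos(3*x)*exp(3*x) + C2*exp(3*x)*sin(3*x)

Characteristic equation r² - 6r + 18 = 0 has discriminant (-6)² - 4·(18) = -36 < 0, so r = 3 ± 3i.
Hence w_h = C1*cos(3*x)*exp(3*x) + C2*exp(3*x)*sin(3*x).
For the particular solution try w_p = A0 + A1*x. Substituting and matching coefficients of each power of x gives A0 = 1/6, A1 = -1/3, so w_p = 1/6 - x/3.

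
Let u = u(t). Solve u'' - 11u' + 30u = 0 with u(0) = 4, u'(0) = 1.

u = -19*exp(6*t) + 23*exp(5*t)

Characteristic equation r² - 11r + 30 = 0 factors as (r - 6)(r - 5) = 0, so r = 6, 5.
Hence u_h = C1*exp(6*t) + C2*exp(5*t).
Apply the initial conditions: u(0) = C1 + C2 = 4 and u'(0) = 5*C2 + 6*C1 = 1. Solving gives C1 = -19, C2 = 23.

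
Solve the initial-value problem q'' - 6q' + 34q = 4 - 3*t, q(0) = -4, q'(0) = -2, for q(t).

Characteristic equation r² - 6r + 34 = 0 has discriminant (-6)² - 4·(34) = -100 < 0, so r = 3 ± 5i.
Hence q_h = C1*cos(5*t)*exp(3*t) + C2*exp(3*t)*sin(5*t).
For the particular solution try q_p = A0 + A1*t. Substituting and matching coefficients of each power of t gives A0 = 59/578, A1 = -3/34, so q_p = 59/578 - 3*t/34.
General solution: q = 59/578 - 3*t/34 + C1*cos(5*t)*exp(3*t) + C2*exp(3*t)*sin(5*t).
Apply the initial conditions: q(0) = 59/578 + C1 = -4 and q'(0) = -3/34 + 3*C1 + 5*C2 = -2. Solving gives C1 = -2371/578, C2 = 3004/1445.

q = 59/578 - 3*t/34 - 2371*cos(5*t)*exp(3*t)/578 + 3004*exp(3*t)*sin(5*t)/1445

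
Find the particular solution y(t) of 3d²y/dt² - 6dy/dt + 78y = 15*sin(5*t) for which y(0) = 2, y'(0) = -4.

Divide through by 3: y'' - 2y' + 26y = 5*sin(5*t).
Characteristic equation r² - 2r + 26 = 0 has discriminant (-2)² - 4·(26) = -100 < 0, so r = 1 ± 5i.
Hence y_h = C1*cos(5*t)*exp(t) + C2*exp(t)*sin(5*t).
Try y_p = A*cos(5*t) + B*sin(5*t). Substituting and equating the coefficients of cos(5t) and sin(5t) gives A = 50/101, B = 5/101, so y_p = 5*sin(5*t)/101 + 50*cos(5*t)/101.
General solution: y = 5*sin(5*t)/101 + 50*cos(5*t)/101 + C1*cos(5*t)*exp(t) + C2*exp(t)*sin(5*t).
Apply the initial conditions: y(0) = 50/101 + C1 = 2 and y'(0) = 25/101 + C1 + 5*C2 = -4. Solving gives C1 = 152/101, C2 = -581/505.

y = 5*sin(5*t)/101 + 50*cos(5*t)/101 - 581*exp(t)*sin(5*t)/505 + 152*cos(5*t)*exp(t)/101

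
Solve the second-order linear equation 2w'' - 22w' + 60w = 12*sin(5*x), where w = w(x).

Divide through by 2: w'' - 11w' + 30w = 6*sin(5*x).
Characteristic equation r² - 11r + 30 = 0 factors as (r - 6)(r - 5) = 0, so r = 6, 5.
Hence w_h = C1*exp(6*x) + C2*exp(5*x).
Try w_p = A*cos(5*x) + B*sin(5*x). Substituting and equating the coefficients of cos(5x) and sin(5x) gives A = 33/305, B = 3/305, so w_p = 3*sin(5*x)/305 + 33*cos(5*x)/305.

w = 3*sin(5*x)/305 + 33*cos(5*x)/305 + C1*exp(6*x) + C2*exp(5*x)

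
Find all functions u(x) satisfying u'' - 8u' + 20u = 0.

u = C1*cos(2*x)*exp(4*x) + C2*exp(4*x)*sin(2*x)

Characteristic equation r² - 8r + 20 = 0 has discriminant (-8)² - 4·(20) = -16 < 0, so r = 4 ± 2i.
Hence u_h = C1*cos(2*x)*exp(4*x) + C2*exp(4*x)*sin(2*x).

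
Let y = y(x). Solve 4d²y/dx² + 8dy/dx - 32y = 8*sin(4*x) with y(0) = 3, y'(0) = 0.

y = -3*sin(4*x)/40 - cos(4*x)/40 + 23*exp(-4*x)/24 + 31*exp(2*x)/15

Divide through by 4: y'' + 2y' - 8y = 2*sin(4*x).
Characteristic equation r² + 2r - 8 = 0 factors as (r - 2)(r + 4) = 0, so r = 2, -4.
Hence y_h = C1*exp(2*x) + C2*exp(-4*x).
Try y_p = A*cos(4*x) + B*sin(4*x). Substituting and equating the coefficients of cos(4x) and sin(4x) gives A = -1/40, B = -3/40, so y_p = -3*sin(4*x)/40 - cos(4*x)/40.
General solution: y = -3*sin(4*x)/40 - cos(4*x)/40 + C1*exp(2*x) + C2*exp(-4*x).
Apply the initial conditions: y(0) = -1/40 + C1 + C2 = 3 and y'(0) = -3/10 - 4*C2 + 2*C1 = 0. Solving gives C1 = 31/15, C2 = 23/24.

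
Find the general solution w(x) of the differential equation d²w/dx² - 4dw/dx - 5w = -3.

w = 3/5 + C1*exp(5*x) + C2*exp(-x)

Characteristic equation r² - 4r - 5 = 0 factors as (r - 5)(r + 1) = 0, so r = 5, -1.
Hence w_h = C1*exp(5*x) + C2*exp(-x).
For the particular solution try w_p = A0. Substituting and matching coefficients of each power of x gives A0 = 3/5, so w_p = 3/5.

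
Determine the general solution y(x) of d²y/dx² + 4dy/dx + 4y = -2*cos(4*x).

Characteristic equation r² + 4r + 4 = 0 has discriminant (4)² - 4·(4) = 0, so r = -2 is a repeated root.
Hence y_h = (C1 + C2*x)*exp(-2*x).
Try y_p = A*cos(4*x) + B*sin(4*x). Substituting and equating the coefficients of cos(4x) and sin(4x) gives A = 3/50, B = -2/25, so y_p = -2*sin(4*x)/25 + 3*cos(4*x)/50.

y = -2*sin(4*x)/25 + 3*cos(4*x)/50 + C1*exp(-2*x) + C2*x*exp(-2*x)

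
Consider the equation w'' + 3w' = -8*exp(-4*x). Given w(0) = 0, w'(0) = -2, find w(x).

w = -4/3 - 2*exp(-4*x) + 10*exp(-3*x)/3

Characteristic equation r² + 3r = 0 factors as (r + 3)r = 0, so r = -3, 0.
Hence w_h = C1*exp(-3*x) + C2.
Try w_p = A*exp(-4*x). Substituting into the equation and dividing by exp(-4*x) gives A = -2, so w_p = -2*exp(-4*x).
General solution: w = C2 - 2*exp(-4*x) + C1*exp(-3*x).
Apply the initial conditions: w(0) = -2 + C1 + C2 = 0 and w'(0) = 8 - 3*C1 = -2. Solving gives C1 = 10/3, C2 = -4/3.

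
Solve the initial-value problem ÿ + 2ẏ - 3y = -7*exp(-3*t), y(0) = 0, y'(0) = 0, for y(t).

y = -7*exp(t)/16 + 7*exp(-3*t)/16 + 7*t*exp(-3*t)/4

Characteristic equation r² + 2r - 3 = 0 factors as (r + 3)(r - 1) = 0, so r = -3, 1.
Hence y_h = C1*exp(-3*t) + C2*exp(t).
Since exp(-3*t) solves the homogeneous equation (r = -3 is a root of multiplicity 1), multiply the trial by t. Try y_p = A*t*exp(-3*t). Substituting into the equation and dividing by exp(-3*t) gives A = 7/4, so y_p = 7*t*exp(-3*t)/4.
General solution: y = C1*exp(-3*t) + C2*exp(t) + 7*t*exp(-3*t)/4.
Apply the initial conditions: y(0) = C1 + C2 = 0 and y'(0) = 7/4 + C2 - 3*C1 = 0. Solving gives C1 = 7/16, C2 = -7/16.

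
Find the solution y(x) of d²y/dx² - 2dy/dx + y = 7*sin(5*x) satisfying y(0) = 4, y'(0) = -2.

y = -42*sin(5*x)/169 + 35*cos(5*x)/338 + 1317*exp(x)/338 - 121*x*exp(x)/26

Characteristic equation r² - 2r + 1 = 0 has discriminant (-2)² - 4·(1) = 0, so r = 1 is a repeated root.
Hence y_h = (C1 + C2*x)*exp(x).
Try y_p = A*cos(5*x) + B*sin(5*x). Substituting and equating the coefficients of cos(5x) and sin(5x) gives A = 35/338, B = -42/169, so y_p = -42*sin(5*x)/169 + 35*cos(5*x)/338.
General solution: y = -42*sin(5*x)/169 + 35*cos(5*x)/338 + C1*exp(x) + C2*x*exp(x).
Apply the initial conditions: y(0) = 35/338 + C1 = 4 and y'(0) = -210/169 + C1 + C2 = -2. Solving gives C1 = 1317/338, C2 = -121/26.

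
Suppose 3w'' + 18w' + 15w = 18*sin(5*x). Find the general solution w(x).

Divide through by 3: w'' + 6w' + 5w = 6*sin(5*x).
Characteristic equation r² + 6r + 5 = 0 factors as (r + 1)(r + 5) = 0, so r = -1, -5.
Hence w_h = C1*exp(-x) + C2*exp(-5*x).
Try w_p = A*cos(5*x) + B*sin(5*x). Substituting and equating the coefficients of cos(5x) and sin(5x) gives A = -9/65, B = -6/65, so w_p = -9*cos(5*x)/65 - 6*sin(5*x)/65.

w = -9*cos(5*x)/65 - 6*sin(5*x)/65 + C1*exp(-x) + C2*exp(-5*x)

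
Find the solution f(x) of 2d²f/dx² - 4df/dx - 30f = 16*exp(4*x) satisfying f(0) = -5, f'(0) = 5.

Divide through by 2: f'' - 2f' - 15f = 8*exp(4*x).
Characteristic equation r² - 2r - 15 = 0 factors as (r - 5)(r + 3) = 0, so r = 5, -3.
Hence f_h = C1*exp(5*x) + C2*exp(-3*x).
Try f_p = A*exp(4*x). Substituting into the equation and dividing by exp(4*x) gives A = -8/7, so f_p = -8*exp(4*x)/7.
General solution: f = -8*exp(4*x)/7 + C1*exp(5*x) + C2*exp(-3*x).
Apply the initial conditions: f(0) = -8/7 + C1 + C2 = -5 and f'(0) = -32/7 - 3*C2 + 5*C1 = 5. Solving gives C1 = -1/4, C2 = -101/28.

f = -101*exp(-3*x)/28 - 8*exp(4*x)/7 - exp(5*x)/4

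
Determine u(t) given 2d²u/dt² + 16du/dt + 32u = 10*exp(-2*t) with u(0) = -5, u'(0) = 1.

Divide through by 2: u'' + 8u' + 16u = 5*exp(-2*t).
Characteristic equation r² + 8r + 16 = 0 has discriminant (8)² - 4·(16) = 0, so r = -4 is a repeated root.
Hence u_h = (C1 + C2*t)*exp(-4*t).
Try u_p = A*exp(-2*t). Substituting into the equation and dividing by exp(-2*t) gives A = 5/4, so u_p = 5*exp(-2*t)/4.
General solution: u = 5*exp(-2*t)/4 + C1*exp(-4*t) + C2*t*exp(-4*t).
Apply the initial conditions: u(0) = 5/4 + C1 = -5 and u'(0) = -5/2 + C2 - 4*C1 = 1. Solving gives C1 = -25/4, C2 = -43/2.

u = -25*exp(-4*t)/4 + 5*exp(-2*t)/4 - 43*t*exp(-4*t)/2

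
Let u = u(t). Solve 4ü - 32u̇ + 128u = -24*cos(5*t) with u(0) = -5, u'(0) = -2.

Divide through by 4: u'' - 8u' + 32u = -6*cos(5*t).
Characteristic equation r² - 8r + 32 = 0 has discriminant (-8)² - 4·(32) = -64 < 0, so r = 4 ± 4i.
Hence u_h = C1*cos(4*t)*exp(4*t) + C2*exp(4*t)*sin(4*t).
Try u_p = A*cos(5*t) + B*sin(5*t). Substituting and equating the coefficients of cos(5t) and sin(5t) gives A = -42/1649, B = 240/1649, so u_p = -42*cos(5*t)/1649 + 240*sin(5*t)/1649.
General solution: u = -42*cos(5*t)/1649 + 240*sin(5*t)/1649 + C1*cos(4*t)*exp(4*t) + C2*exp(4*t)*sin(4*t).
Apply the initial conditions: u(0) = -42/1649 + C1 = -5 and u'(0) = 1200/1649 + 4*C1 + 4*C2 = -2. Solving gives C1 = -8203/1649, C2 = 14157/3298.

u = -42*cos(5*t)/1649 + 240*sin(5*t)/1649 - 8203*cos(4*t)*exp(4*t)/1649 + 14157*exp(4*t)*sin(4*t)/3298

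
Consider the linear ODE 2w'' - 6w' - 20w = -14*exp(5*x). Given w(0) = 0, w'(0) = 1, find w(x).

w = -2*exp(-2*x)/7 + 2*exp(5*x)/7 - x*exp(5*x)

Divide through by 2: w'' - 3w' - 10w = -7*exp(5*x).
Characteristic equation r² - 3r - 10 = 0 factors as (r - 5)(r + 2) = 0, so r = 5, -2.
Hence w_h = C1*exp(5*x) + C2*exp(-2*x).
Since exp(5*x) solves the homogeneous equation (r = 5 is a root of multiplicity 1), multiply the trial by x. Try w_p = A*x*exp(5*x). Substituting into the equation and dividing by exp(5*x) gives A = -1, so w_p = -x*exp(5*x).
General solution: w = C1*exp(5*x) + C2*exp(-2*x) - x*exp(5*x).
Apply the initial conditions: w(0) = C1 + C2 = 0 and w'(0) = -1 - 2*C2 + 5*C1 = 1. Solving gives C1 = 2/7, C2 = -2/7.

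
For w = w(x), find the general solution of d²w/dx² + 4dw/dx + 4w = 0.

Characteristic equation r² + 4r + 4 = 0 has discriminant (4)² - 4·(4) = 0, so r = -2 is a repeated root.
Hence w_h = (C1 + C2*x)*exp(-2*x).

w = C1*exp(-2*x) + C2*x*exp(-2*x)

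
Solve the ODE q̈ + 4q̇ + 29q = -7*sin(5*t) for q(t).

Characteristic equation r² + 4r + 29 = 0 has discriminant (4)² - 4·(29) = -100 < 0, so r = -2 ± 5i.
Hence q_h = C1*cos(5*t)*exp(-2*t) + C2*exp(-2*t)*sin(5*t).
Try q_p = A*cos(5*t) + B*sin(5*t). Substituting and equating the coefficients of cos(5t) and sin(5t) gives A = 35/104, B = -7/104, so q_p = -7*sin(5*t)/104 + 35*cos(5*t)/104.

q = -7*sin(5*t)/104 + 35*cos(5*t)/104 + C1*cos(5*t)*exp(-2*t) + C2*exp(-2*t)*sin(5*t)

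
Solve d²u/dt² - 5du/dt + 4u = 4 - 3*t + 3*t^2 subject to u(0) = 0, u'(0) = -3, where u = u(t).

Characteristic equation r² - 5r + 4 = 0 factors as (r - 4)(r - 1) = 0, so r = 4, 1.
Hence u_h = C1*exp(4*t) + C2*exp(t).
For the particular solution try u_p = A0 + A1*t + A2*t^2. Substituting and matching coefficients of each power of t gives A0 = 65/32, A1 = 9/8, A2 = 3/4, so u_p = 65/32 + 3*t^2/4 + 9*t/8.
General solution: u = 65/32 + 3*t^2/4 + 9*t/8 + C1*exp(4*t) + C2*exp(t).
Apply the initial conditions: u(0) = 65/32 + C1 + C2 = 0 and u'(0) = 9/8 + C2 + 4*C1 = -3. Solving gives C1 = -67/96, C2 = -4/3.

u = 65/32 - 67*exp(4*t)/96 - 4*exp(t)/3 + 3*t**2/4 + 9*t/8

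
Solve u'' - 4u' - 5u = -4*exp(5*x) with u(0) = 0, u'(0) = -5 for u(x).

Characteristic equation r² - 4r - 5 = 0 factors as (r - 5)(r + 1) = 0, so r = 5, -1.
Hence u_h = C1*exp(5*x) + C2*exp(-x).
Since exp(5*x) solves the homogeneous equation (r = 5 is a root of multiplicity 1), multiply the trial by x. Try u_p = A*x*exp(5*x). Substituting into the equation and dividing by exp(5*x) gives A = -2/3, so u_p = -2*x*exp(5*x)/3.
General solution: u = C1*exp(5*x) + C2*exp(-x) - 2*x*exp(5*x)/3.
Apply the initial conditions: u(0) = C1 + C2 = 0 and u'(0) = -2/3 - C2 + 5*C1 = -5. Solving gives C1 = -13/18, C2 = 13/18.

u = -13*exp(5*x)/18 + 13*exp(-x)/18 - 2*x*exp(5*x)/3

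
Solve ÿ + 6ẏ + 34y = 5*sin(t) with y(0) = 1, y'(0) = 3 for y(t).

Characteristic equation r² + 6r + 34 = 0 has discriminant (6)² - 4·(34) = -100 < 0, so r = -3 ± 5i.
Hence y_h = C1*cos(5*t)*exp(-3*t) + C2*exp(-3*t)*sin(5*t).
Try y_p = A*cos(t) + B*sin(t). Substituting and equating the coefficients of cos(t) and sin(t) gives A = -2/75, B = 11/75, so y_p = -2*cos(t)/75 + 11*sin(t)/75.
General solution: y = -2*cos(t)/75 + 11*sin(t)/75 + C1*cos(5*t)*exp(-3*t) + C2*exp(-3*t)*sin(5*t).
Apply the initial conditions: y(0) = -2/75 + C1 = 1 and y'(0) = 11/75 - 3*C1 + 5*C2 = 3. Solving gives C1 = 77/75, C2 = 89/75.

y = -2*cos(t)/75 + 11*sin(t)/75 + 77*cos(5*t)*exp(-3*t)/75 + 89*exp(-3*t)*sin(5*t)/75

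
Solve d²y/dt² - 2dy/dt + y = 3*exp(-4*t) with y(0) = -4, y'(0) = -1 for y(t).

Characteristic equation r² - 2r + 1 = 0 has discriminant (-2)² - 4·(1) = 0, so r = 1 is a repeated root.
Hence y_h = (C1 + C2*t)*exp(t).
Try y_p = A*exp(-4*t). Substituting into the equation and dividing by exp(-4*t) gives A = 3/25, so y_p = 3*exp(-4*t)/25.
General solution: y = 3*exp(-4*t)/25 + C1*exp(t) + C2*t*exp(t).
Apply the initial conditions: y(0) = 3/25 + C1 = -4 and y'(0) = -12/25 + C1 + C2 = -1. Solving gives C1 = -103/25, C2 = 18/5.

y = -103*exp(t)/25 + 3*exp(-4*t)/25 + 18*t*exp(t)/5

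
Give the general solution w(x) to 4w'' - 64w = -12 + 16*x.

Divide through by 4: w'' - 16w = -3 + 4*x.
Characteristic equation r² - 16 = 0 factors as (r + 4)(r - 4) = 0, so r = -4, 4.
Hence w_h = C1*exp(-4*x) + C2*exp(4*x).
For the particular solution try w_p = A0 + A1*x. Substituting and matching coefficients of each power of x gives A0 = 3/16, A1 = -1/4, so w_p = 3/16 - x/4.

w = 3/16 - x/4 + C1*exp(-4*x) + C2*exp(4*x)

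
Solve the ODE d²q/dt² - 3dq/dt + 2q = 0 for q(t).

Characteristic equation r² - 3r + 2 = 0 factors as (r - 2)(r - 1) = 0, so r = 2, 1.
Hence q_h = C1*exp(2*t) + C2*exp(t).

q = C1*exp(2*t) + C2*exp(t)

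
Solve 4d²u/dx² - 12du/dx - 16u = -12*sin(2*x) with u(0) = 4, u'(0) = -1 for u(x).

u = -9*cos(2*x)/50 + 6*sin(2*x)/25 + 27*exp(4*x)/50 + 91*exp(-x)/25

Divide through by 4: u'' - 3u' - 4u = -3*sin(2*x).
Characteristic equation r² - 3r - 4 = 0 factors as (r - 4)(r + 1) = 0, so r = 4, -1.
Hence u_h = C1*exp(4*x) + C2*exp(-x).
Try u_p = A*cos(2*x) + B*sin(2*x). Substituting and equating the coefficients of cos(2x) and sin(2x) gives A = -9/50, B = 6/25, so u_p = -9*cos(2*x)/50 + 6*sin(2*x)/25.
General solution: u = -9*cos(2*x)/50 + 6*sin(2*x)/25 + C1*exp(4*x) + C2*exp(-x).
Apply the initial conditions: u(0) = -9/50 + C1 + C2 = 4 and u'(0) = 12/25 - C2 + 4*C1 = -1. Solving gives C1 = 27/50, C2 = 91/25.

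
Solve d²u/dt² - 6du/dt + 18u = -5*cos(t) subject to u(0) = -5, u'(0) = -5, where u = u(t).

Characteristic equation r² - 6r + 18 = 0 has discriminant (-6)² - 4·(18) = -36 < 0, so r = 3 ± 3i.
Hence u_h = C1*cos(3*t)*exp(3*t) + C2*exp(3*t)*sin(3*t).
Try u_p = A*cos(t) + B*sin(t). Substituting and equating the coefficients of cos(t) and sin(t) gives A = -17/65, B = 6/65, so u_p = -17*cos(t)/65 + 6*sin(t)/65.
General solution: u = -17*cos(t)/65 + 6*sin(t)/65 + C1*cos(3*t)*exp(3*t) + C2*exp(3*t)*sin(3*t).
Apply the initial conditions: u(0) = -17/65 + C1 = -5 and u'(0) = 6/65 + 3*C1 + 3*C2 = -5. Solving gives C1 = -308/65, C2 = 593/195.

u = -17*cos(t)/65 + 6*sin(t)/65 - 308*cos(3*t)*exp(3*t)/65 + 593*exp(3*t)*sin(3*t)/195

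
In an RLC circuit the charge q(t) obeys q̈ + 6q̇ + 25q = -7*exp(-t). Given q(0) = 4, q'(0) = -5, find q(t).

Characteristic equation r² + 6r + 25 = 0 has discriminant (6)² - 4·(25) = -64 < 0, so r = -3 ± 4i.
Hence q_h = C1*cos(4*t)*exp(-3*t) + C2*exp(-3*t)*sin(4*t).
Try q_p = A*exp(-t). Substituting into the equation and dividing by exp(-t) gives A = -7/20, so q_p = -7*exp(-t)/20.
General solution: q = -7*exp(-t)/20 + C1*cos(4*t)*exp(-3*t) + C2*exp(-3*t)*sin(4*t).
Apply the initial conditions: q(0) = -7/20 + C1 = 4 and q'(0) = 7/20 - 3*C1 + 4*C2 = -5. Solving gives C1 = 87/20, C2 = 77/40.

q = -7*exp(-t)/20 + 77*exp(-3*t)*sin(4*t)/40 + 87*cos(4*t)*exp(-3*t)/20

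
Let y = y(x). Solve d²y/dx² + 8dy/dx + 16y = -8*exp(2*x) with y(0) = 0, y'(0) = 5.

y = -2*exp(2*x)/9 + 2*exp(-4*x)/9 + 19*x*exp(-4*x)/3

Characteristic equation r² + 8r + 16 = 0 has discriminant (8)² - 4·(16) = 0, so r = -4 is a repeated root.
Hence y_h = (C1 + C2*x)*exp(-4*x).
Try y_p = A*exp(2*x). Substituting into the equation and dividing by exp(2*x) gives A = -2/9, so y_p = -2*exp(2*x)/9.
General solution: y = -2*exp(2*x)/9 + C1*exp(-4*x) + C2*x*exp(-4*x).
Apply the initial conditions: y(0) = -2/9 + C1 = 0 and y'(0) = -4/9 + C2 - 4*C1 = 5. Solving gives C1 = 2/9, C2 = 19/3.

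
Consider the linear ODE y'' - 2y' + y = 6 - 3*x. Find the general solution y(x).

y = -3*x + C1*exp(x) + C2*x*exp(x)

Characteristic equation r² - 2r + 1 = 0 has discriminant (-2)² - 4·(1) = 0, so r = 1 is a repeated root.
Hence y_h = (C1 + C2*x)*exp(x).
For the particular solution try y_p = A0 + A1*x. Substituting and matching coefficients of each power of x gives A0 = 0, A1 = -3, so y_p = -3*x.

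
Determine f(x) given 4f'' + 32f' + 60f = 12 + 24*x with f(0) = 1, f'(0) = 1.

Divide through by 4: f'' + 8f' + 15f = 3 + 6*x.
Characteristic equation r² + 8r + 15 = 0 factors as (r + 3)(r + 5) = 0, so r = -3, -5.
Hence f_h = C1*exp(-3*x) + C2*exp(-5*x).
For the particular solution try f_p = A0 + A1*x. Substituting and matching coefficients of each power of x gives A0 = -1/75, A1 = 2/5, so f_p = -1/75 + 2*x/5.
General solution: f = -1/75 + 2*x/5 + C1*exp(-3*x) + C2*exp(-5*x).
Apply the initial conditions: f(0) = -1/75 + C1 + C2 = 1 and f'(0) = 2/5 - 5*C2 - 3*C1 = 1. Solving gives C1 = 17/6, C2 = -91/50.

f = -1/75 - 91*exp(-5*x)/50 + 2*x/5 + 17*exp(-3*x)/6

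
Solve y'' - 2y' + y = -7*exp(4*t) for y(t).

y = -7*exp(4*t)/9 + C1*exp(t) + C2*t*exp(t)

Characteristic equation r² - 2r + 1 = 0 has discriminant (-2)² - 4·(1) = 0, so r = 1 is a repeated root.
Hence y_h = (C1 + C2*t)*exp(t).
Try y_p = A*exp(4*t). Substituting into the equation and dividing by exp(4*t) gives A = -7/9, so y_p = -7*exp(4*t)/9.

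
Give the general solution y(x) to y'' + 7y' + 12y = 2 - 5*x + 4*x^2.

Characteristic equation r² + 7r + 12 = 0 factors as (r + 3)(r + 4) = 0, so r = -3, -4.
Hence y_h = C1*exp(-3*x) + C2*exp(-4*x).
For the particular solution try y_p = A0 + A1*x + A2*x^2. Substituting and matching coefficients of each power of x gives A0 = 251/432, A1 = -29/36, A2 = 1/3, so y_p = 251/432 - 29*x/36 + x^2/3.

y = 251/432 - 29*x/36 + x**2/3 + C1*exp(-3*x) + C2*exp(-4*x)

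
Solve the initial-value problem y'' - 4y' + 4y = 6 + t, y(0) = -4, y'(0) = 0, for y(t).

y = 7/4 - 23*exp(2*t)/4 + t/4 + 45*t*exp(2*t)/4

Characteristic equation r² - 4r + 4 = 0 has discriminant (-4)² - 4·(4) = 0, so r = 2 is a repeated root.
Hence y_h = (C1 + C2*t)*exp(2*t).
For the particular solution try y_p = A0 + A1*t. Substituting and matching coefficients of each power of t gives A0 = 7/4, A1 = 1/4, so y_p = 7/4 + t/4.
General solution: y = 7/4 + t/4 + C1*exp(2*t) + C2*t*exp(2*t).
Apply the initial conditions: y(0) = 7/4 + C1 = -4 and y'(0) = 1/4 + C2 + 2*C1 = 0. Solving gives C1 = -23/4, C2 = 45/4.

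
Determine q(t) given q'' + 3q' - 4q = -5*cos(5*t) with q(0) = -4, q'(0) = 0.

Characteristic equation r² + 3r - 4 = 0 factors as (r - 1)(r + 4) = 0, so r = 1, -4.
Hence q_h = C1*exp(t) + C2*exp(-4*t).
Try q_p = A*cos(5*t) + B*sin(5*t). Substituting and equating the coefficients of cos(5t) and sin(5t) gives A = 145/1066, B = -75/1066, so q_p = -75*sin(5*t)/1066 + 145*cos(5*t)/1066.
General solution: q = -75*sin(5*t)/1066 + 145*cos(5*t)/1066 + C1*exp(t) + C2*exp(-4*t).
Apply the initial conditions: q(0) = 145/1066 + C1 + C2 = -4 and q'(0) = -375/1066 + C1 - 4*C2 = 0. Solving gives C1 = -421/130, C2 = -184/205.

q = -421*exp(t)/130 - 184*exp(-4*t)/205 - 75*sin(5*t)/1066 + 145*cos(5*t)/1066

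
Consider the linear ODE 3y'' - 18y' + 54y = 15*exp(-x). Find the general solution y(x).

Divide through by 3: y'' - 6y' + 18y = 5*exp(-x).
Characteristic equation r² - 6r + 18 = 0 has discriminant (-6)² - 4·(18) = -36 < 0, so r = 3 ± 3i.
Hence y_h = C1*cos(3*x)*exp(3*x) + C2*exp(3*x)*sin(3*x).
Try y_p = A*exp(-x). Substituting into the equation and dividing by exp(-x) gives A = 1/5, so y_p = exp(-x)/5.

y = exp(-x)/5 + C1*cos(3*x)*exp(3*x) + C2*exp(3*x)*sin(3*x)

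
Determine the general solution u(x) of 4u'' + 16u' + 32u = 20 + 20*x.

u = 5/16 + 5*x/8 + C1*cos(2*x)*exp(-2*x) + C2*exp(-2*x)*sin(2*x)

Divide through by 4: u'' + 4u' + 8u = 5 + 5*x.
Characteristic equation r² + 4r + 8 = 0 has discriminant (4)² - 4·(8) = -16 < 0, so r = -2 ± 2i.
Hence u_h = C1*cos(2*x)*exp(-2*x) + C2*exp(-2*x)*sin(2*x).
For the particular solution try u_p = A0 + A1*x. Substituting and matching coefficients of each power of x gives A0 = 5/16, A1 = 5/8, so u_p = 5/16 + 5*x/8.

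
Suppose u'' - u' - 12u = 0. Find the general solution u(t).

u = C1*exp(4*t) + C2*exp(-3*t)

Characteristic equation r² - r - 12 = 0 factors as (r - 4)(r + 3) = 0, so r = 4, -3.
Hence u_h = C1*exp(4*t) + C2*exp(-3*t).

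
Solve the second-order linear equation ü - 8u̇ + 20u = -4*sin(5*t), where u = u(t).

Characteristic equation r² - 8r + 20 = 0 has discriminant (-8)² - 4·(20) = -16 < 0, so r = 4 ± 2i.
Hence u_h = C1*cos(2*t)*exp(4*t) + C2*exp(4*t)*sin(2*t).
Try u_p = A*cos(5*t) + B*sin(5*t). Substituting and equating the coefficients of cos(5t) and sin(5t) gives A = -32/325, B = 4/325, so u_p = -32*cos(5*t)/325 + 4*sin(5*t)/325.

u = -32*cos(5*t)/325 + 4*sin(5*t)/325 + C1*cos(2*t)*exp(4*t) + C2*exp(4*t)*sin(2*t)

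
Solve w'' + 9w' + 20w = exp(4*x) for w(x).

Characteristic equation r² + 9r + 20 = 0 factors as (r + 4)(r + 5) = 0, so r = -4, -5.
Hence w_h = C1*exp(-4*x) + C2*exp(-5*x).
Try w_p = A*exp(4*x). Substituting into the equation and dividing by exp(4*x) gives A = 1/72, so w_p = exp(4*x)/72.

w = exp(4*x)/72 + C1*exp(-4*x) + C2*exp(-5*x)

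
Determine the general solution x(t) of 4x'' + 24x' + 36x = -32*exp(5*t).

Divide through by 4: x'' + 6x' + 9x = -8*exp(5*t).
Characteristic equation r² + 6r + 9 = 0 has discriminant (6)² - 4·(9) = 0, so r = -3 is a repeated root.
Hence x_h = (C1 + C2*t)*exp(-3*t).
Try x_p = A*exp(5*t). Substituting into the equation and dividing by exp(5*t) gives A = -1/8, so x_p = -exp(5*t)/8.

x = -exp(5*t)/8 + C1*exp(-3*t) + C2*t*exp(-3*t)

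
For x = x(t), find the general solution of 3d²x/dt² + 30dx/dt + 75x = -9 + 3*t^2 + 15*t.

x = -119/625 + t**2/25 + 21*t/125 + C1*exp(-5*t) + C2*t*exp(-5*t)

Divide through by 3: x'' + 10x' + 25x = -3 + t^2 + 5*t.
Characteristic equation r² + 10r + 25 = 0 has discriminant (10)² - 4·(25) = 0, so r = -5 is a repeated root.
Hence x_h = (C1 + C2*t)*exp(-5*t).
For the particular solution try x_p = A0 + A1*t + A2*t^2. Substituting and matching coefficients of each power of t gives A0 = -119/625, A1 = 21/125, A2 = 1/25, so x_p = -119/625 + t^2/25 + 21*t/125.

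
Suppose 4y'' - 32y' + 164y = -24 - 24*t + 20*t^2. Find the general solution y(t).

Divide through by 4: y'' - 8y' + 41y = -6 - 6*t + 5*t^2.
Characteristic equation r² - 8r + 41 = 0 has discriminant (-8)² - 4·(41) = -100 < 0, so r = 4 ± 5i.
Hence y_h = C1*cos(5*t)*exp(4*t) + C2*exp(4*t)*sin(5*t).
For the particular solution try y_p = A0 + A1*t + A2*t^2. Substituting and matching coefficients of each power of t gives A0 = -11824/68921, A1 = -166/1681, A2 = 5/41, so y_p = -11824/68921 - 166*t/1681 + 5*t^2/41.

y = -11824/68921 - 166*t/1681 + 5*t**2/41 + C1*cos(5*t)*exp(4*t) + C2*exp(4*t)*sin(5*t)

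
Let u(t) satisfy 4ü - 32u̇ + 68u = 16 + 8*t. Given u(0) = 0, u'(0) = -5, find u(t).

u = 84/289 + 2*t/17 - 1143*exp(4*t)*sin(t)/289 - 84*cos(t)*exp(4*t)/289

Divide through by 4: u'' - 8u' + 17u = 4 + 2*t.
Characteristic equation r² - 8r + 17 = 0 has discriminant (-8)² - 4·(17) = -4 < 0, so r = 4 ± i.
Hence u_h = C1*cos(t)*exp(4*t) + C2*exp(4*t)*sin(t).
For the particular solution try u_p = A0 + A1*t. Substituting and matching coefficients of each power of t gives A0 = 84/289, A1 = 2/17, so u_p = 84/289 + 2*t/17.
General solution: u = 84/289 + 2*t/17 + C1*cos(t)*exp(4*t) + C2*exp(4*t)*sin(t).
Apply the initial conditions: u(0) = 84/289 + C1 = 0 and u'(0) = 2/17 + C2 + 4*C1 = -5. Solving gives C1 = -84/289, C2 = -1143/289.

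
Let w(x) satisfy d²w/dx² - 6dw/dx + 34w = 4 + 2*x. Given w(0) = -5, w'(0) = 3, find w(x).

w = 37/289 + x/17 - 1482*cos(5*x)*exp(3*x)/289 + 5296*exp(3*x)*sin(5*x)/1445

Characteristic equation r² - 6r + 34 = 0 has discriminant (-6)² - 4·(34) = -100 < 0, so r = 3 ± 5i.
Hence w_h = C1*cos(5*x)*exp(3*x) + C2*exp(3*x)*sin(5*x).
For the particular solution try w_p = A0 + A1*x. Substituting and matching coefficients of each power of x gives A0 = 37/289, A1 = 1/17, so w_p = 37/289 + x/17.
General solution: w = 37/289 + x/17 + C1*cos(5*x)*exp(3*x) + C2*exp(3*x)*sin(5*x).
Apply the initial conditions: w(0) = 37/289 + C1 = -5 and w'(0) = 1/17 + 3*C1 + 5*C2 = 3. Solving gives C1 = -1482/289, C2 = 5296/1445.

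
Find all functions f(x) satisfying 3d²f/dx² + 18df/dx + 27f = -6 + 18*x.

f = -2/3 + 2*x/3 + C1*exp(-3*x) + C2*x*exp(-3*x)

Divide through by 3: f'' + 6f' + 9f = -2 + 6*x.
Characteristic equation r² + 6r + 9 = 0 has discriminant (6)² - 4·(9) = 0, so r = -3 is a repeated root.
Hence f_h = (C1 + C2*x)*exp(-3*x).
For the particular solution try f_p = A0 + A1*x. Substituting and matching coefficients of each power of x gives A0 = -2/3, A1 = 2/3, so f_p = -2/3 + 2*x/3.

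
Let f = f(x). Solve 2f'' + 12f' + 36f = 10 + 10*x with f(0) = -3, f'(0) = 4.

f = 5/27 + 5*x/18 - 86*cos(3*x)*exp(-3*x)/27 - 35*exp(-3*x)*sin(3*x)/18

Divide through by 2: f'' + 6f' + 18f = 5 + 5*x.
Characteristic equation r² + 6r + 18 = 0 has discriminant (6)² - 4·(18) = -36 < 0, so r = -3 ± 3i.
Hence f_h = C1*cos(3*x)*exp(-3*x) + C2*exp(-3*x)*sin(3*x).
For the particular solution try f_p = A0 + A1*x. Substituting and matching coefficients of each power of x gives A0 = 5/27, A1 = 5/18, so f_p = 5/27 + 5*x/18.
General solution: f = 5/27 + 5*x/18 + C1*cos(3*x)*exp(-3*x) + C2*exp(-3*x)*sin(3*x).
Apply the initial conditions: f(0) = 5/27 + C1 = -3 and f'(0) = 5/18 - 3*C1 + 3*C2 = 4. Solving gives C1 = -86/27, C2 = -35/18.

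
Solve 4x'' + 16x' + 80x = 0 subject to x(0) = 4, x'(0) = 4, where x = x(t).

x = 3*exp(-2*t)*sin(4*t) + 4*cos(4*t)*exp(-2*t)

Divide through by 4: x'' + 4x' + 20x = 0.
Characteristic equation r² + 4r + 20 = 0 has discriminant (4)² - 4·(20) = -64 < 0, so r = -2 ± 4i.
Hence x_h = C1*cos(4*t)*exp(-2*t) + C2*exp(-2*t)*sin(4*t).
Apply the initial conditions: x(0) = C1 = 4 and x'(0) = -2*C1 + 4*C2 = 4. Solving gives C1 = 4, C2 = 3.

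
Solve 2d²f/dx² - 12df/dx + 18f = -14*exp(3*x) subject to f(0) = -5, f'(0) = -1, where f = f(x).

Divide through by 2: f'' - 6f' + 9f = -7*exp(3*x).
Characteristic equation r² - 6r + 9 = 0 has discriminant (-6)² - 4·(9) = 0, so r = 3 is a repeated root.
Hence f_h = (C1 + C2*x)*exp(3*x).
Since exp(3*x) solves the homogeneous equation (r = 3 is a root of multiplicity 2), multiply the trial by x^2. Try f_p = A*x^2*exp(3*x). Substituting into the equation and dividing by exp(3*x) gives A = -7/2, so f_p = -7*x^2*exp(3*x)/2.
General solution: f = C1*exp(3*x) - 7*x^2*exp(3*x)/2 + C2*x*exp(3*x).
Apply the initial conditions: f(0) = C1 = -5 and f'(0) = C2 + 3*C1 = -1. Solving gives C1 = -5, C2 = 14.

f = -5*exp(3*x) + 14*x*exp(3*x) - 7*x**2*exp(3*x)/2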